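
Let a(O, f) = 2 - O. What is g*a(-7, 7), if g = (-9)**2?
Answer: 729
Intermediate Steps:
g = 81
g*a(-7, 7) = 81*(2 - 1*(-7)) = 81*(2 + 7) = 81*9 = 729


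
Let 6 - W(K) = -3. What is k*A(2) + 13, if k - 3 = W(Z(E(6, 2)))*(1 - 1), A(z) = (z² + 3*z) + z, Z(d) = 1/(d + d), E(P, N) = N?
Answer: 49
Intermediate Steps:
Z(d) = 1/(2*d)
W(K) = 9 (W(K) = 6 - 1*(-3) = 6 + 3 = 9)
A(z) = z² + 4*z
k = 3 (k = 3 + 9*(1 - 1) = 3 + 9*0 = 3 + 0 = 3)
k*A(2) + 13 = 3*(2*(4 + 2)) + 13 = 3*(2*6) + 13 = 3*12 + 13 = 36 + 13 = 49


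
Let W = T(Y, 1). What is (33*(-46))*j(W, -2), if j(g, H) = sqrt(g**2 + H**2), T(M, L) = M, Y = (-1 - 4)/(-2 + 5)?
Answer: -506*sqrt(61) ≈ -3952.0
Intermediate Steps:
Y = -5/3 ≈ -1.6667
W = -5/3 ≈ -1.6667
j(g, H) = sqrt(H**2 + g**2)
(33*(-46))*j(W, -2) = (33*(-46))*sqrt((-2)**2 + (-5/3)**2) = -1518*sqrt(4 + 25/9) = -506*sqrt(61)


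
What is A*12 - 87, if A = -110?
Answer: -1407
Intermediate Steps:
A*12 - 87 = -110*12 - 87 = -1320 - 87 = -1407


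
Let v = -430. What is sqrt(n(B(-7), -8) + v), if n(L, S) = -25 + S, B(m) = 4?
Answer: I*sqrt(463) ≈ 21.517*I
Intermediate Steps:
sqrt(n(B(-7), -8) + v) = sqrt((-25 - 8) - 430) = sqrt(-33 - 430) = sqrt(-463) = I*sqrt(463)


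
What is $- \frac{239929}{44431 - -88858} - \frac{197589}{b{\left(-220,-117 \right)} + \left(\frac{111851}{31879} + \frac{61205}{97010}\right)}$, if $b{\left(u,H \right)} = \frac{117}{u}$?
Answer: $- \frac{597301997303493752241}{10905564985429621} \approx -54770.0$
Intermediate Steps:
$- \frac{239929}{44431 - -88858} - \frac{197589}{b{\left(-220,-117 \right)} + \left(\frac{111851}{31879} + \frac{61205}{97010}\right)} = - \frac{239929}{44431 - -88858} - \frac{197589}{\frac{117}{-220} + \left(\frac{111851}{31879} + \frac{61205}{97010}\right)} = - \frac{239929}{44431 + 88858} - \frac{197589}{117 \left(- \frac{1}{220}\right) + \left(111851 \cdot \frac{1}{31879} + 61205 \cdot \frac{1}{97010}\right)} = - \frac{239929}{133289} - \frac{197589}{- \frac{117}{220} + \left(\frac{111851}{31879} + \frac{12241}{19402}\right)} = \left(-239929\right) \frac{1}{133289} - \frac{197589}{- \frac{117}{220} + \frac{2560363941}{618516358}} = - \frac{239929}{133289} - \frac{197589}{\frac{245456826567}{68036799380}} = - \frac{239929}{133289} - \frac{4481107717564940}{81818942189} = - \frac{597301997303493752241}{10905564985429621}$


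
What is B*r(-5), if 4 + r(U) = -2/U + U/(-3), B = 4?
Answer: -116/15 ≈ -7.7333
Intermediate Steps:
r(U) = -4 - 2/U - U/3 (r(U) = -4 + (-2/U + U/(-3)) = -4 + (-2/U + U*(-⅓)) = -4 + (-2/U - U/3) = -4 - 2/U - U/3)
B*r(-5) = 4*(-4 - 2/(-5) - ⅓*(-5)) = 4*(-4 - 2*(-⅕) + 5/3) = 4*(-4 + ⅖ + 5/3) = 4*(-29/15) = -116/15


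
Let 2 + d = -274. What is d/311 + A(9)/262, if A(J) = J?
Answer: -69513/81482 ≈ -0.85311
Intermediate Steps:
d = -276 (d = -2 - 274 = -276)
d/311 + A(9)/262 = -276/311 + 9/262 = -69513/81482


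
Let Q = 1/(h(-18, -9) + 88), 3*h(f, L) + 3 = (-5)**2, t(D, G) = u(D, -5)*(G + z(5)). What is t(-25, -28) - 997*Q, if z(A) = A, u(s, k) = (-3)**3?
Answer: 174615/286 ≈ 610.54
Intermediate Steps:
u(s, k) = -27
t(D, G) = -135 - 27*G (t(D, G) = -27*(G + 5) = -27*(5 + G) = -135 - 27*G)
h(f, L) = 22/3 (h(f, L) = -1 + (1/3)*(-5)**2 = -1 + (1/3)*25 = -1 + 25/3 = 22/3)
Q = 3/286 (Q = 1/(22/3 + 88) = 1/(286/3) = 3/286 ≈ 0.010490)
t(-25, -28) - 997*Q = (-135 - 27*(-28)) - 997*3/286 = (-135 + 756) - 2991/286 = 621 - 2991/286 = 174615/286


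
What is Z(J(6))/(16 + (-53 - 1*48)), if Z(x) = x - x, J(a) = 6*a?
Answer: 0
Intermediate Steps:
Z(x) = 0
Z(J(6))/(16 + (-53 - 1*48)) = 0/(16 + (-53 - 1*48)) = 0/(16 + (-53 - 48)) = 0/(16 - 101) = 0/(-85) = 0*(-1/85) = 0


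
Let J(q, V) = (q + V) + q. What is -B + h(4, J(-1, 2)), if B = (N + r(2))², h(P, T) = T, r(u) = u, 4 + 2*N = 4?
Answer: -4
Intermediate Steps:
N = 0 (N = -2 + (½)*4 = -2 + 2 = 0)
J(q, V) = V + 2*q (J(q, V) = (V + q) + q = V + 2*q)
B = 4 (B = (0 + 2)² = 2² = 4)
-B + h(4, J(-1, 2)) = -1*4 + (2 + 2*(-1)) = -4 + (2 - 2) = -4 + 0 = -4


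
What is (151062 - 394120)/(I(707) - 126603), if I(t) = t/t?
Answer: 121529/63301 ≈ 1.9199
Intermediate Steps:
I(t) = 1
(151062 - 394120)/(I(707) - 126603) = (151062 - 394120)/(1 - 126603) = -243058/(-126602) = -243058*(-1/126602) = 121529/63301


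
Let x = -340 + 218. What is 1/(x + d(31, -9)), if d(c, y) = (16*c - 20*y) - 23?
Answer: 1/531 ≈ 0.0018832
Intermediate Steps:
x = -122
d(c, y) = -23 - 20*y + 16*c (d(c, y) = (-20*y + 16*c) - 23 = -23 - 20*y + 16*c)
1/(x + d(31, -9)) = 1/(-122 + (-23 - 20*(-9) + 16*31)) = 1/(-122 + (-23 + 180 + 496)) = 1/(-122 + 653) = 1/531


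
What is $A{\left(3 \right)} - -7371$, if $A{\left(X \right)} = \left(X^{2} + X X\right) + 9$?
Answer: $7398$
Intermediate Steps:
$A{\left(X \right)} = 9 + 2 X^{2}$ ($A{\left(X \right)} = \left(X^{2} + X^{2}\right) + 9 = 2 X^{2} + 9 = 9 + 2 X^{2}$)
$A{\left(3 \right)} - -7371 = \left(9 + 2 \cdot 3^{2}\right) - -7371 = \left(9 + 2 \cdot 9\right) + 7371 = \left(9 + 18\right) + 7371 = 27 + 7371 = 7398$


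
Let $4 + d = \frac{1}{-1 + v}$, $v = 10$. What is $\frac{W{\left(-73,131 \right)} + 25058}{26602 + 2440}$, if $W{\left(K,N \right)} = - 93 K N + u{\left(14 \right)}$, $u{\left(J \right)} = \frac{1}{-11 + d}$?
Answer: $\frac{122531869}{3891628} \approx 31.486$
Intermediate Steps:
$d = - \frac{35}{9}$ ($d = -4 + \frac{1}{-1 + 10} = -4 + \frac{1}{9} = - \frac{35}{9} \approx -3.8889$)
$u{\left(J \right)} = - \frac{9}{134}$ ($u{\left(J \right)} = \frac{1}{-11 - \frac{35}{9}} = \frac{1}{- \frac{134}{9}} = - \frac{9}{134}$)
$W{\left(K,N \right)} = - \frac{9}{134} - 93 K N$ ($W{\left(K,N \right)} = - 93 K N - \frac{9}{134} = - \frac{9}{134} - 93 K N$)
$\frac{W{\left(-73,131 \right)} + 25058}{26602 + 2440} = \frac{\left(- \frac{9}{134} - \left(-6789\right) 131\right) + 25058}{26602 + 2440} = \frac{\left(- \frac{9}{134} + 889359\right) + 25058}{29042} = \left(\frac{119174097}{134} + 25058\right) \frac{1}{29042} = \frac{122531869}{134} \cdot \frac{1}{29042} = \frac{122531869}{3891628}$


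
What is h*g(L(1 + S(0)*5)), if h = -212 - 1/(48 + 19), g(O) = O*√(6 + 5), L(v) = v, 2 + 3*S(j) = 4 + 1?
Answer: -85230*√11/67 ≈ -4219.0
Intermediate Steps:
S(j) = 1 (S(j) = -⅔ + (4 + 1)/3 = -⅔ + (⅓)*5 = -⅔ + 5/3 = 1)
g(O) = O*√11
h = -14205/67 (h = -212 - 1/67 = -14205/67 ≈ -212.01)
h*g(L(1 + S(0)*5)) = -14205*(1 + 1*5)*√11/67 = -14205*(1 + 5)*√11/67 = -85230*√11/67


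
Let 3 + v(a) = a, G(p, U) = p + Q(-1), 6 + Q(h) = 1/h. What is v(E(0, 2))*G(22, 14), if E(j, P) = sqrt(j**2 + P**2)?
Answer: -15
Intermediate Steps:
Q(h) = -6 + 1/h
G(p, U) = -7 + p (G(p, U) = p + (-6 + 1/(-1)) = p + (-6 - 1) = p - 7 = -7 + p)
E(j, P) = sqrt(P**2 + j**2)
v(a) = -3 + a
v(E(0, 2))*G(22, 14) = (-3 + sqrt(2**2 + 0**2))*(-7 + 22) = (-3 + sqrt(4 + 0))*15 = (-3 + sqrt(4))*15 = (-3 + 2)*15 = -1*15 = -15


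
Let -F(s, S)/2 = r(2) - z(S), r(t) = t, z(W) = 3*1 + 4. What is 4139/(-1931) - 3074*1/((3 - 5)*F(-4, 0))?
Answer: 2926557/19310 ≈ 151.56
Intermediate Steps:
z(W) = 7 (z(W) = 3 + 4 = 7)
F(s, S) = 10 (F(s, S) = -2*(2 - 1*7) = -2*(2 - 7) = -2*(-5) = 10)
4139/(-1931) - 3074*1/((3 - 5)*F(-4, 0)) = 4139/(-1931) - 3074*1/(10*(3 - 5)) = 4139*(-1/1931) - 3074/(10*(-2)) = -4139/1931 - 3074/(-20) = -4139/1931 - 3074*(-1/20) = -4139/1931 + 1537/10 = 2926557/19310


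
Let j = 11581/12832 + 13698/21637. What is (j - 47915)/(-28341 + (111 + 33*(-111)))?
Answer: 13302980972527/8854963367712 ≈ 1.5023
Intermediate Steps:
j = 426350833/277645984 (j = 11581*(1/12832) + 13698*(1/21637) = 11581/12832 + 13698/21637 = 426350833/277645984 ≈ 1.5356)
(j - 47915)/(-28341 + (111 + 33*(-111))) = (426350833/277645984 - 47915)/(-28341 + (111 + 33*(-111))) = -13302980972527/(277645984*(-28341 + (111 - 3663))) = -13302980972527/(277645984*(-28341 - 3552)) = -13302980972527/277645984/(-31893) = -13302980972527/277645984*(-1/31893) = 13302980972527/8854963367712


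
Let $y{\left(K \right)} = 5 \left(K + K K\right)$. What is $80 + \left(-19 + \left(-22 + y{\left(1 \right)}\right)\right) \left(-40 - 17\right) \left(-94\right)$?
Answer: $-166018$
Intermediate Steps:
$y{\left(K \right)} = 5 K + 5 K^{2}$ ($y{\left(K \right)} = 5 \left(K + K^{2}\right) = 5 K + 5 K^{2}$)
$80 + \left(-19 + \left(-22 + y{\left(1 \right)}\right)\right) \left(-40 - 17\right) \left(-94\right) = 80 + \left(-19 - \left(22 - 5 \left(1 + 1\right)\right)\right) \left(-40 - 17\right) \left(-94\right) = 80 + \left(-19 - \left(22 - 10\right)\right) \left(-57\right) \left(-94\right) = 80 + \left(-19 + \left(-22 + 10\right)\right) \left(-57\right) \left(-94\right) = 80 + \left(-19 - 12\right) \left(-57\right) \left(-94\right) = 80 + \left(-31\right) \left(-57\right) \left(-94\right) = 80 + 1767 \left(-94\right) = 80 - 166098 = -166018$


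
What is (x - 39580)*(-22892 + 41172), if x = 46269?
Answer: 122274920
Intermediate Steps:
(x - 39580)*(-22892 + 41172) = (46269 - 39580)*(-22892 + 41172) = 6689*18280 = 122274920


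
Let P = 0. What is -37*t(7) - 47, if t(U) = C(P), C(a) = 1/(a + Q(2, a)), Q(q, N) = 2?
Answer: -131/2 ≈ -65.500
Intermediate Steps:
C(a) = 1/(2 + a) (C(a) = 1/(a + 2) = 1/(2 + a))
t(U) = ½ (t(U) = 1/(2 + 0) = 1/2 = ½)
-37*t(7) - 47 = -37*½ - 47 = -37/2 - 47 = -131/2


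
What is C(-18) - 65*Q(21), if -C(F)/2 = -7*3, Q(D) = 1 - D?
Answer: 1342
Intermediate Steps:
C(F) = 42 (C(F) = -(-14)*3 = -2*(-21) = 42)
C(-18) - 65*Q(21) = 42 - 65*(1 - 1*21) = 42 - 65*(1 - 21) = 42 - 65*(-20) = 42 + 1300 = 1342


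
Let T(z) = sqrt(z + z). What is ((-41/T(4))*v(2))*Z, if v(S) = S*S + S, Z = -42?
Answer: 2583*sqrt(2) ≈ 3652.9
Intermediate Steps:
T(z) = sqrt(2)*sqrt(z) (T(z) = sqrt(2*z) = sqrt(2)*sqrt(z))
v(S) = S + S**2 (v(S) = S**2 + S = S + S**2)
((-41/T(4))*v(2))*Z = ((-41*sqrt(2)/4)*(2*(1 + 2)))*(-42) = ((-41*sqrt(2)/4)*(2*3))*(-42) = (-41*sqrt(2)/4*6)*(-42) = -123*sqrt(2)/2*(-42) = 2583*sqrt(2)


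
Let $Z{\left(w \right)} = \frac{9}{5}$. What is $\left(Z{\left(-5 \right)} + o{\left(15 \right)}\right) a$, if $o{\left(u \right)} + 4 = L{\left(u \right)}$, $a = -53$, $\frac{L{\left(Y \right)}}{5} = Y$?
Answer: $- \frac{19292}{5} \approx -3858.4$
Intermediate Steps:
$L{\left(Y \right)} = 5 Y$
$Z{\left(w \right)} = \frac{9}{5}$ ($Z{\left(w \right)} = 9 \cdot \frac{1}{5} = \frac{9}{5}$)
$o{\left(u \right)} = -4 + 5 u$
$\left(Z{\left(-5 \right)} + o{\left(15 \right)}\right) a = \left(\frac{9}{5} + \left(-4 + 5 \cdot 15\right)\right) \left(-53\right) = \left(\frac{9}{5} + \left(-4 + 75\right)\right) \left(-53\right) = \left(\frac{9}{5} + 71\right) \left(-53\right) = \frac{364}{5} \left(-53\right) = - \frac{19292}{5}$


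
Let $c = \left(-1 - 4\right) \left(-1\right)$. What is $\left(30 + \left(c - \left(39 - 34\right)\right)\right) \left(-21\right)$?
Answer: $-630$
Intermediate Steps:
$c = 5$ ($c = \left(-5\right) \left(-1\right) = 5$)
$\left(30 + \left(c - \left(39 - 34\right)\right)\right) \left(-21\right) = \left(30 + \left(5 - \left(39 - 34\right)\right)\right) \left(-21\right) = \left(30 + \left(5 - 5\right)\right) \left(-21\right) = \left(30 + 0\right) \left(-21\right) = 30 \left(-21\right) = -630$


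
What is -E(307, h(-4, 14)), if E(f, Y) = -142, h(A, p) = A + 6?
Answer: 142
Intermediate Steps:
h(A, p) = 6 + A
-E(307, h(-4, 14)) = -1*(-142) = 142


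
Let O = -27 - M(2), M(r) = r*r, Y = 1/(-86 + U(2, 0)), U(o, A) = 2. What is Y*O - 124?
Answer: -10385/84 ≈ -123.63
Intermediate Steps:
Y = -1/84 (Y = 1/(-86 + 2) = 1/(-84) = -1/84 ≈ -0.011905)
M(r) = r²
O = -31 (O = -27 - 1*2² = -27 - 1*4 = -27 - 4 = -31)
Y*O - 124 = -1/84*(-31) - 124 = 31/84 - 124 = -10385/84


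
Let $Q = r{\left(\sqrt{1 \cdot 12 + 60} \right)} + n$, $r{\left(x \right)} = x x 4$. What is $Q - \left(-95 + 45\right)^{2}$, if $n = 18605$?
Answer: $16393$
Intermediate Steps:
$r{\left(x \right)} = 4 x^{2}$ ($r{\left(x \right)} = x^{2} \cdot 4 = 4 x^{2}$)
$Q = 18893$ ($Q = 4 \left(\sqrt{1 \cdot 12 + 60}\right)^{2} + 18605 = 4 \left(\sqrt{12 + 60}\right)^{2} + 18605 = 4 \left(\sqrt{72}\right)^{2} + 18605 = 4 \left(6 \sqrt{2}\right)^{2} + 18605 = 4 \cdot 72 + 18605 = 288 + 18605 = 18893$)
$Q - \left(-95 + 45\right)^{2} = 18893 - \left(-95 + 45\right)^{2} = 18893 - \left(-50\right)^{2} = 18893 - 2500 = 16393$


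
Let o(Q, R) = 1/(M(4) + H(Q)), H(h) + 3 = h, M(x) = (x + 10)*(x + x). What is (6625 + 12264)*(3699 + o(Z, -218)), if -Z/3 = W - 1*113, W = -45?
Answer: 40734468502/583 ≈ 6.9870e+7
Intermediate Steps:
M(x) = 2*x*(10 + x) (M(x) = (10 + x)*(2*x) = 2*x*(10 + x))
H(h) = -3 + h
Z = 474 (Z = -3*(-45 - 1*113) = -3*(-45 - 113) = -3*(-158) = 474)
o(Q, R) = 1/(109 + Q) (o(Q, R) = 1/(2*4*(10 + 4) + (-3 + Q)) = 1/(2*4*14 + (-3 + Q)) = 1/(112 + (-3 + Q)) = 1/(109 + Q))
(6625 + 12264)*(3699 + o(Z, -218)) = (6625 + 12264)*(3699 + 1/(109 + 474)) = 18889*(3699 + 1/583) = 18889*(2156518/583) = 40734468502/583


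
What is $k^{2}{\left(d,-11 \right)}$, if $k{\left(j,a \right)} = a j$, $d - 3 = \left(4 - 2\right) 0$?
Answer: $1089$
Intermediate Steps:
$d = 3$ ($d = 3 + \left(4 - 2\right) 0 = 3 + 2 \cdot 0 = 3 + 0 = 3$)
$k^{2}{\left(d,-11 \right)} = \left(\left(-11\right) 3\right)^{2} = \left(-33\right)^{2} = 1089$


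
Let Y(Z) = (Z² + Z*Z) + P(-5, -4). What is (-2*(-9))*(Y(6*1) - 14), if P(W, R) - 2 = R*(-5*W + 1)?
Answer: -792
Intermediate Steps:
P(W, R) = 2 + R*(1 - 5*W) (P(W, R) = 2 + R*(-5*W + 1) = 2 + R*(1 - 5*W))
Y(Z) = -102 + 2*Z² (Y(Z) = (Z² + Z*Z) + (2 - 4 - 5*(-4)*(-5)) = (Z² + Z²) + (2 - 4 - 100) = 2*Z² - 102 = -102 + 2*Z²)
(-2*(-9))*(Y(6*1) - 14) = (-2*(-9))*((-102 + 2*(6*1)²) - 14) = 18*((-102 + 2*6²) - 14) = 18*((-102 + 2*36) - 14) = 18*((-102 + 72) - 14) = 18*(-30 - 14) = 18*(-44) = -792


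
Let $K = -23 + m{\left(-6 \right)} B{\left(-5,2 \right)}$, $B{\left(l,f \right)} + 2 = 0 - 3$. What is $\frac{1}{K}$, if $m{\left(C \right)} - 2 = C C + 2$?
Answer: $- \frac{1}{223} \approx -0.0044843$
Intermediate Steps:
$m{\left(C \right)} = 4 + C^{2}$ ($m{\left(C \right)} = 2 + \left(C C + 2\right) = 2 + \left(C^{2} + 2\right) = 2 + \left(2 + C^{2}\right) = 4 + C^{2}$)
$B{\left(l,f \right)} = -5$ ($B{\left(l,f \right)} = -2 + \left(0 - 3\right) = -2 - 3 = -5$)
$K = -223$ ($K = -23 + \left(4 + \left(-6\right)^{2}\right) \left(-5\right) = -23 + \left(4 + 36\right) \left(-5\right) = -23 + 40 \left(-5\right) = -23 - 200 = -223$)
$\frac{1}{K} = \frac{1}{-223} = - \frac{1}{223}$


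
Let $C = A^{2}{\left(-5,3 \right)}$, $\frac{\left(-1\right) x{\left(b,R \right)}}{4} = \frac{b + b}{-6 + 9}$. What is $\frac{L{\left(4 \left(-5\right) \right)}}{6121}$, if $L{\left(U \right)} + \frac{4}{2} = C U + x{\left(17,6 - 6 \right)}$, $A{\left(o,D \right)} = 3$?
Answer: $- \frac{682}{18363} \approx -0.03714$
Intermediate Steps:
$x{\left(b,R \right)} = - \frac{8 b}{3}$ ($x{\left(b,R \right)} = - 4 \frac{b + b}{-6 + 9} = - 4 \frac{2 b}{3} = - \frac{8 b}{3}$)
$C = 9$ ($C = 3^{2} = 9$)
$L{\left(U \right)} = - \frac{142}{3} + 9 U$ ($L{\left(U \right)} = -2 + \left(9 U - \frac{136}{3}\right) = -2 + \left(- \frac{136}{3} + 9 U\right) = - \frac{142}{3} + 9 U$)
$\frac{L{\left(4 \left(-5\right) \right)}}{6121} = \frac{- \frac{142}{3} + 9 \cdot 4 \left(-5\right)}{6121} = \left(- \frac{142}{3} + 9 \left(-20\right)\right) \frac{1}{6121} = \left(- \frac{142}{3} - 180\right) \frac{1}{6121} = \left(- \frac{682}{3}\right) \frac{1}{6121} = - \frac{682}{18363}$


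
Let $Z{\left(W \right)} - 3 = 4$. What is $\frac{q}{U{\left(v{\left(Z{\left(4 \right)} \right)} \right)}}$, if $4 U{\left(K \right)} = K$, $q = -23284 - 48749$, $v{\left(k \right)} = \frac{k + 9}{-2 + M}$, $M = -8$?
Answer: $\frac{360165}{2} \approx 1.8008 \cdot 10^{5}$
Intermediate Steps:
$Z{\left(W \right)} = 7$ ($Z{\left(W \right)} = 3 + 4 = 7$)
$v{\left(k \right)} = - \frac{9}{10} - \frac{k}{10}$ ($v{\left(k \right)} = \frac{k + 9}{-2 - 8} = \frac{9 + k}{-10} = \left(9 + k\right) \left(- \frac{1}{10}\right) = - \frac{9}{10} - \frac{k}{10}$)
$q = -72033$
$U{\left(K \right)} = \frac{K}{4}$
$\frac{q}{U{\left(v{\left(Z{\left(4 \right)} \right)} \right)}} = - \frac{72033}{\frac{1}{4} \left(- \frac{9}{10} - \frac{7}{10}\right)} = - \frac{72033}{\frac{1}{4} \left(- \frac{8}{5}\right)} = - \frac{72033}{- \frac{2}{5}} = \left(-72033\right) \left(- \frac{5}{2}\right) = \frac{360165}{2}$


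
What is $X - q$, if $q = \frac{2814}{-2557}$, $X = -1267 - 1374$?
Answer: $- \frac{6750223}{2557} \approx -2639.9$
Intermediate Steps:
$X = -2641$ ($X = -1267 - 1374 = -2641$)
$q = - \frac{2814}{2557}$ ($q = 2814 \left(- \frac{1}{2557}\right) = - \frac{2814}{2557} \approx -1.1005$)
$X - q = -2641 - - \frac{2814}{2557} = -2641 + \frac{2814}{2557} = - \frac{6750223}{2557}$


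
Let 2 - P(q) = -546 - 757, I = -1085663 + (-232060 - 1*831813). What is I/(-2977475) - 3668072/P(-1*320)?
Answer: -2183757506744/777120975 ≈ -2810.1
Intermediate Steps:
I = -2149536 (I = -1085663 + (-232060 - 831813) = -1085663 - 1063873 = -2149536)
P(q) = 1305 (P(q) = 2 - (-546 - 757) = 2 - 1*(-1303) = 2 + 1303 = 1305)
I/(-2977475) - 3668072/P(-1*320) = -2149536/(-2977475) - 3668072/1305 = -2149536*(-1/2977475) - 3668072*1/1305 = 2149536/2977475 - 3668072/1305 = -2183757506744/777120975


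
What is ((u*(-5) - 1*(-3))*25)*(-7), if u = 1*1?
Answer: 350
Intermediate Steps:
u = 1
((u*(-5) - 1*(-3))*25)*(-7) = ((1*(-5) - 1*(-3))*25)*(-7) = ((-5 + 3)*25)*(-7) = -2*25*(-7) = -50*(-7) = 350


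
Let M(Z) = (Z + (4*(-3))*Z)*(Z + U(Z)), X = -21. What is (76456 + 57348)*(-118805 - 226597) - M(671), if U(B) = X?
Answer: -46211371558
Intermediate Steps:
U(B) = -21
M(Z) = -11*Z*(-21 + Z) (M(Z) = (Z + (4*(-3))*Z)*(Z - 21) = (Z - 12*Z)*(-21 + Z) = (-11*Z)*(-21 + Z) = -11*Z*(-21 + Z))
(76456 + 57348)*(-118805 - 226597) - M(671) = (76456 + 57348)*(-118805 - 226597) - 11*671*(21 - 1*671) = 133804*(-345402) - 11*671*(21 - 671) = -46216169208 - 11*671*(-650) = -46216169208 - 1*(-4797650) = -46216169208 + 4797650 = -46211371558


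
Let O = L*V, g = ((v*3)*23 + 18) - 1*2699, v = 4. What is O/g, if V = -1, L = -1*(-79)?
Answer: 79/2405 ≈ 0.032848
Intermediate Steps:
L = 79
g = -2405 (g = ((4*3)*23 + 18) - 1*2699 = (12*23 + 18) - 2699 = (276 + 18) - 2699 = 294 - 2699 = -2405)
O = -79 (O = 79*(-1) = -79)
O/g = -79/(-2405) = -79*(-1/2405) = 79/2405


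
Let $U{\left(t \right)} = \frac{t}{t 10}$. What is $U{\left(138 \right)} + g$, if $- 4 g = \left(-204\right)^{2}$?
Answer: $- \frac{104039}{10} \approx -10404.0$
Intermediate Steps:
$g = -10404$ ($g = - \frac{\left(-204\right)^{2}}{4} = \left(- \frac{1}{4}\right) 41616 = -10404$)
$U{\left(t \right)} = \frac{1}{10}$ ($U{\left(t \right)} = \frac{t}{10 t} = t \frac{1}{10 t} = \frac{1}{10}$)
$U{\left(138 \right)} + g = \frac{1}{10} - 10404 = - \frac{104039}{10}$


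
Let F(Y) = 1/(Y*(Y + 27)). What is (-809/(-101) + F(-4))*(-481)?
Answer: -35751287/9292 ≈ -3847.5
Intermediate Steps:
F(Y) = 1/(Y*(27 + Y))
(-809/(-101) + F(-4))*(-481) = (-809/(-101) + 1/((-4)*(27 - 4)))*(-481) = (-809*(-1/101) - ¼/23)*(-481) = (809/101 - ¼*1/23)*(-481) = (809/101 - 1/92)*(-481) = (74327/9292)*(-481) = -35751287/9292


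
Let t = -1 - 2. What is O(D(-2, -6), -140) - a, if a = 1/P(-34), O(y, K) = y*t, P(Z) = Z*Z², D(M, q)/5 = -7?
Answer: 4126921/39304 ≈ 105.00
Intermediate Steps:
t = -3
D(M, q) = -35 (D(M, q) = 5*(-7) = -35)
P(Z) = Z³
O(y, K) = -3*y (O(y, K) = y*(-3) = -3*y)
a = -1/39304 (a = 1/((-34)³) = 1/(-39304) = -1/39304 ≈ -2.5443e-5)
O(D(-2, -6), -140) - a = -3*(-35) - 1*(-1/39304) = 105 + 1/39304 = 4126921/39304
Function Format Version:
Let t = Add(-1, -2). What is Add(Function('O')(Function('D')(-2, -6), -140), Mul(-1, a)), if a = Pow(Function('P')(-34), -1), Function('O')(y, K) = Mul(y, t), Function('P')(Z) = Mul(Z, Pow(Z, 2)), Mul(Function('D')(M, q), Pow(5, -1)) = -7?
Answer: Rational(4126921, 39304) ≈ 105.00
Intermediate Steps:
t = -3
Function('D')(M, q) = -35 (Function('D')(M, q) = Mul(5, -7) = -35)
Function('P')(Z) = Pow(Z, 3)
Function('O')(y, K) = Mul(-3, y) (Function('O')(y, K) = Mul(y, -3) = Mul(-3, y))
a = Rational(-1, 39304) (a = Pow(Pow(-34, 3), -1) = Pow(-39304, -1) = Rational(-1, 39304) ≈ -2.5443e-5)
Add(Function('O')(Function('D')(-2, -6), -140), Mul(-1, a)) = Add(Mul(-3, -35), Mul(-1, Rational(-1, 39304))) = Add(105, Rational(1, 39304)) = Rational(4126921, 39304)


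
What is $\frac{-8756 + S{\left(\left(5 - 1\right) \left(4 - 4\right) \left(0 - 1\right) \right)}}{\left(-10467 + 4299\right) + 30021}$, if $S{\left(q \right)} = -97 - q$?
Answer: $- \frac{2951}{7951} \approx -0.37115$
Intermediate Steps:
$\frac{-8756 + S{\left(\left(5 - 1\right) \left(4 - 4\right) \left(0 - 1\right) \right)}}{\left(-10467 + 4299\right) + 30021} = \frac{-8756 - \left(97 + \left(5 - 1\right) \left(4 - 4\right) \left(0 - 1\right)\right)}{\left(-10467 + 4299\right) + 30021} = \frac{-8756 - \left(97 + 4 \cdot 0 \left(-1\right)\right)}{-6168 + 30021} = \frac{-8756 - \left(97 + 4 \cdot 0\right)}{23853} = \left(-8756 - 97\right) \frac{1}{23853} = \left(-8853\right) \frac{1}{23853} = - \frac{2951}{7951}$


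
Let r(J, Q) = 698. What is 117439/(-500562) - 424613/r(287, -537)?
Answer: -53156776232/87348069 ≈ -608.56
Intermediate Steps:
117439/(-500562) - 424613/r(287, -537) = 117439/(-500562) - 424613/698 = 117439*(-1/500562) - 424613*1/698 = -117439/500562 - 424613/698 = -53156776232/87348069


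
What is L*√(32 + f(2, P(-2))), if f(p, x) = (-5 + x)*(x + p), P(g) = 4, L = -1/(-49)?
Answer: √26/49 ≈ 0.10406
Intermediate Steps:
L = 1/49 (L = -1*(-1/49) = 1/49 ≈ 0.020408)
f(p, x) = (-5 + x)*(p + x)
L*√(32 + f(2, P(-2))) = √(32 + (4² - 5*2 - 5*4 + 2*4))/49 = √(32 + (16 - 10 - 20 + 8))/49 = √(32 - 6)/49 = √26/49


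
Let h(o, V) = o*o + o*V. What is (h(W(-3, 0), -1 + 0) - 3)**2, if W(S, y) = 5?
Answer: 289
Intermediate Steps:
h(o, V) = o**2 + V*o
(h(W(-3, 0), -1 + 0) - 3)**2 = (5*((-1 + 0) + 5) - 3)**2 = (5*(-1 + 5) - 3)**2 = (5*4 - 3)**2 = (20 - 3)**2 = 17**2 = 289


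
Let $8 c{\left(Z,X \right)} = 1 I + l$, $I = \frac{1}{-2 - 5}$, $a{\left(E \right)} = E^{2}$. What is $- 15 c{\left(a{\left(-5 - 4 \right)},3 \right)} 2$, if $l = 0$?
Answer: $\frac{15}{28} \approx 0.53571$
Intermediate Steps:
$I = - \frac{1}{7}$ ($I = \frac{1}{-7} = - \frac{1}{7} \approx -0.14286$)
$c{\left(Z,X \right)} = - \frac{1}{56}$ ($c{\left(Z,X \right)} = \frac{1 \left(- \frac{1}{7}\right) + 0}{8} = \frac{- \frac{1}{7} + 0}{8} = \frac{1}{8} \left(- \frac{1}{7}\right) = - \frac{1}{56}$)
$- 15 c{\left(a{\left(-5 - 4 \right)},3 \right)} 2 = \left(-15\right) \left(- \frac{1}{56}\right) 2 = \frac{15}{56} \cdot 2 = \frac{15}{28}$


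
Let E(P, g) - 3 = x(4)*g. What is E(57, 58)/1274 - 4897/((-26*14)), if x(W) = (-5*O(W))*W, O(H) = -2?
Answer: 38925/2548 ≈ 15.277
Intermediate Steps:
x(W) = 10*W (x(W) = (-5*(-2))*W = 10*W)
E(P, g) = 3 + 40*g (E(P, g) = 3 + (10*4)*g = 3 + 40*g)
E(57, 58)/1274 - 4897/((-26*14)) = (3 + 40*58)/1274 - 4897/((-26*14)) = (3 + 2320)*(1/1274) - 4897/(-364) = 2323*(1/1274) - 4897*(-1/364) = 2323/1274 + 4897/364 = 38925/2548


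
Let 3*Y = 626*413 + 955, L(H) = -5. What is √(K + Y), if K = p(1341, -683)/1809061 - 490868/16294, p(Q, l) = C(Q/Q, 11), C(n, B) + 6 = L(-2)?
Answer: √169043109448706099386529658/44215259901 ≈ 294.05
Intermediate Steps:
C(n, B) = -11 (C(n, B) = -6 - 5 = -11)
p(Q, l) = -11
Y = 259493/3 (Y = (626*413 + 955)/3 = (258538 + 955)/3 = (⅓)*259493 = 259493/3 ≈ 86498.)
K = -444005167091/14738419967 (K = -11/1809061 - 490868/16294 = -11*1/1809061 - 490868*1/16294 = -11/1809061 - 245434/8147 = -444005167091/14738419967 ≈ -30.126)
√(K + Y) = √(-444005167091/14738419967 + 259493/3) = √(3823184796995458/44215259901) = √169043109448706099386529658/44215259901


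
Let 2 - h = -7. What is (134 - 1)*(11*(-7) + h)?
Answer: -9044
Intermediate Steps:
h = 9 (h = 2 - 1*(-7) = 2 + 7 = 9)
(134 - 1)*(11*(-7) + h) = (134 - 1)*(11*(-7) + 9) = 133*(-77 + 9) = 133*(-68) = -9044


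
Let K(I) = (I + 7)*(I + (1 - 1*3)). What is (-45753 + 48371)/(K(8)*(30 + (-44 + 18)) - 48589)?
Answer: -154/2837 ≈ -0.054283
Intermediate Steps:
K(I) = (-2 + I)*(7 + I) (K(I) = (7 + I)*(I + (1 - 3)) = (7 + I)*(I - 2) = (7 + I)*(-2 + I) = (-2 + I)*(7 + I))
(-45753 + 48371)/(K(8)*(30 + (-44 + 18)) - 48589) = (-45753 + 48371)/((-14 + 8**2 + 5*8)*(30 + (-44 + 18)) - 48589) = 2618/((-14 + 64 + 40)*(30 - 26) - 48589) = 2618/(90*4 - 48589) = 2618/(360 - 48589) = 2618/(-48229) = 2618*(-1/48229) = -154/2837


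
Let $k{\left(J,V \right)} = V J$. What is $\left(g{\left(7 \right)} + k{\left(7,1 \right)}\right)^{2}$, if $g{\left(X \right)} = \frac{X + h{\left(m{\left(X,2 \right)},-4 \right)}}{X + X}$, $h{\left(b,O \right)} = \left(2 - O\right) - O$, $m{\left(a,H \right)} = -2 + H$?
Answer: $\frac{13225}{196} \approx 67.474$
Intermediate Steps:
$k{\left(J,V \right)} = J V$
$h{\left(b,O \right)} = 2 - 2 O$
$g{\left(X \right)} = \frac{10 + X}{2 X}$ ($g{\left(X \right)} = \frac{X + \left(2 - -8\right)}{X + X} = \frac{X + \left(2 + 8\right)}{2 X} = \left(X + 10\right) \frac{1}{2 X} = \left(10 + X\right) \frac{1}{2 X} = \frac{10 + X}{2 X}$)
$\left(g{\left(7 \right)} + k{\left(7,1 \right)}\right)^{2} = \left(\frac{10 + 7}{2 \cdot 7} + 7 \cdot 1\right)^{2} = \left(\frac{1}{2} \cdot \frac{1}{7} \cdot 17 + 7\right)^{2} = \left(\frac{17}{14} + 7\right)^{2} = \left(\frac{115}{14}\right)^{2} = \frac{13225}{196}$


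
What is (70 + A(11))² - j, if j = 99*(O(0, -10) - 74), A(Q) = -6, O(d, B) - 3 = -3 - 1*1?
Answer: 11521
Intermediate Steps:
O(d, B) = -1 (O(d, B) = 3 + (-3 - 1*1) = 3 + (-3 - 1) = 3 - 4 = -1)
j = -7425 (j = 99*(-1 - 74) = 99*(-75) = -7425)
(70 + A(11))² - j = (70 - 6)² - 1*(-7425) = 64² + 7425 = 4096 + 7425 = 11521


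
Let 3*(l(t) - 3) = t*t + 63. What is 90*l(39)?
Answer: 47790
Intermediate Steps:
l(t) = 24 + t²/3 (l(t) = 3 + (t*t + 63)/3 = 3 + (t² + 63)/3 = 3 + (63 + t²)/3 = 3 + (21 + t²/3) = 24 + t²/3)
90*l(39) = 90*(24 + (⅓)*39²) = 90*(24 + (⅓)*1521) = 90*(24 + 507) = 90*531 = 47790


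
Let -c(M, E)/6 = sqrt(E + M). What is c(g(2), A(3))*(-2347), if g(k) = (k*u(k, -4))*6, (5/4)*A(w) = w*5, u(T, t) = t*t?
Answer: 28164*sqrt(51) ≈ 2.0113e+5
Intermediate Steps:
u(T, t) = t**2
A(w) = 4*w (A(w) = 4*(w*5)/5 = 4*(5*w)/5 = 4*w)
g(k) = 96*k (g(k) = (k*(-4)**2)*6 = (k*16)*6 = (16*k)*6 = 96*k)
c(M, E) = -6*sqrt(E + M)
c(g(2), A(3))*(-2347) = -6*sqrt(4*3 + 96*2)*(-2347) = -6*sqrt(12 + 192)*(-2347) = -12*sqrt(51)*(-2347) = 28164*sqrt(51)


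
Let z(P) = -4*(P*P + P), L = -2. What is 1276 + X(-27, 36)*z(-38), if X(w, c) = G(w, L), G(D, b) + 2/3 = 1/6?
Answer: 4088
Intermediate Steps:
z(P) = -4*P - 4*P² (z(P) = -4*(P² + P) = -4*(P + P²) = -4*P - 4*P²)
G(D, b) = -½ (G(D, b) = -⅔ + 1/6 = -⅔ + ⅙ = -½)
X(w, c) = -½
1276 + X(-27, 36)*z(-38) = 1276 - (-2)*(-38)*(1 - 38) = 1276 - (-2)*(-38)*(-37) = 1276 - ½*(-5624) = 1276 + 2812 = 4088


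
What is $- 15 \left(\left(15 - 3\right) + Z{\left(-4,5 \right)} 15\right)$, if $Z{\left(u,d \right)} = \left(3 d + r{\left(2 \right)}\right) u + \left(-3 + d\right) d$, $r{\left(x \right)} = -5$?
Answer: $6570$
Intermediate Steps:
$Z{\left(u,d \right)} = d \left(-3 + d\right) + u \left(-5 + 3 d\right)$ ($Z{\left(u,d \right)} = \left(3 d - 5\right) u + \left(-3 + d\right) d = \left(-5 + 3 d\right) u + d \left(-3 + d\right) = u \left(-5 + 3 d\right) + d \left(-3 + d\right) = d \left(-3 + d\right) + u \left(-5 + 3 d\right)$)
$- 15 \left(\left(15 - 3\right) + Z{\left(-4,5 \right)} 15\right) = - 15 \left(\left(15 - 3\right) + \left(5^{2} - -20 - 15 + 3 \cdot 5 \left(-4\right)\right) 15\right) = - 15 \left(12 + \left(25 + 20 - 15 - 60\right) 15\right) = - 15 \left(12 - 450\right) = \left(-15\right) \left(-438\right) = 6570$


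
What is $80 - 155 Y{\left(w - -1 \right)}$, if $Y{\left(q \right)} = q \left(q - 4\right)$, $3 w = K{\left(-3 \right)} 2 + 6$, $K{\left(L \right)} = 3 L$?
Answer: $-3175$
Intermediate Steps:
$w = -4$ ($w = \frac{3 \left(-3\right) 2 + 6}{3} = \frac{\left(-9\right) 2 + 6}{3} = \frac{-18 + 6}{3} = \frac{1}{3} \left(-12\right) = -4$)
$Y{\left(q \right)} = q \left(-4 + q\right)$
$80 - 155 Y{\left(w - -1 \right)} = 80 - 155 \left(-4 - -1\right) \left(-4 - 3\right) = 80 - 155 \left(-4 + 1\right) \left(-4 + \left(-4 + 1\right)\right) = 80 - 155 \left(- 3 \left(-4 - 3\right)\right) = 80 - 155 \left(\left(-3\right) \left(-7\right)\right) = 80 - 3255 = -3175$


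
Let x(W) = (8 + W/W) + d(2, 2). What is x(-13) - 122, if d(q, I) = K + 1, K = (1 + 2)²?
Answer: -103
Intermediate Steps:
K = 9 (K = 3² = 9)
d(q, I) = 10 (d(q, I) = 9 + 1 = 10)
x(W) = 19 (x(W) = (8 + W/W) + 10 = (8 + 1) + 10 = 9 + 10 = 19)
x(-13) - 122 = 19 - 122 = -103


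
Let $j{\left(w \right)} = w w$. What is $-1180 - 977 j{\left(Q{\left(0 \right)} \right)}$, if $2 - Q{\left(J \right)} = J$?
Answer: $-5088$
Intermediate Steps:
$Q{\left(J \right)} = 2 - J$
$j{\left(w \right)} = w^{2}$
$-1180 - 977 j{\left(Q{\left(0 \right)} \right)} = -1180 - 977 \left(2 - 0\right)^{2} = -1180 - 977 \left(2 + 0\right)^{2} = -1180 - 977 \cdot 2^{2} = -1180 - 3908 = -5088$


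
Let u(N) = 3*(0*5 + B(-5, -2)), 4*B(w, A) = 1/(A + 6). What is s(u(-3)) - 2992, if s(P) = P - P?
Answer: -2992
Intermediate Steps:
B(w, A) = 1/(4*(6 + A)) (B(w, A) = 1/(4*(A + 6)) = 1/(4*(6 + A)))
u(N) = 3/16 (u(N) = 3*(0*5 + 1/(4*(6 - 2))) = 3*(0 + (1/4)/4) = 3*(0 + (1/4)*(1/4)) = 3*(0 + 1/16) = 3*(1/16) = 3/16)
s(P) = 0
s(u(-3)) - 2992 = 0 - 2992 = -2992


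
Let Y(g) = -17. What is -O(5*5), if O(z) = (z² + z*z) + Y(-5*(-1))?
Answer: -1233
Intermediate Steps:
O(z) = -17 + 2*z² (O(z) = (z² + z*z) - 17 = (z² + z²) - 17 = 2*z² - 17 = -17 + 2*z²)
-O(5*5) = -(-17 + 2*(5*5)²) = -(-17 + 2*25²) = -(-17 + 2*625) = -(-17 + 1250) = -1*1233 = -1233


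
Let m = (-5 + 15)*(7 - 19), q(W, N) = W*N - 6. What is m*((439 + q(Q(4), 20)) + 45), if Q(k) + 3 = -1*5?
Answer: -38160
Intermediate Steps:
Q(k) = -8 (Q(k) = -3 - 1*5 = -3 - 5 = -8)
q(W, N) = -6 + N*W (q(W, N) = N*W - 6 = -6 + N*W)
m = -120 (m = 10*(-12) = -120)
m*((439 + q(Q(4), 20)) + 45) = -120*((439 + (-6 + 20*(-8))) + 45) = -120*((439 + (-6 - 160)) + 45) = -120*((439 - 166) + 45) = -120*(273 + 45) = -120*318 = -38160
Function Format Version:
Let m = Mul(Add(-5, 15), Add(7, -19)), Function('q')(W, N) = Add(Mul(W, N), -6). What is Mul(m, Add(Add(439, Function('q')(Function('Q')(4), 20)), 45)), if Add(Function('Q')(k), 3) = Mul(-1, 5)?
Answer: -38160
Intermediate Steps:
Function('Q')(k) = -8 (Function('Q')(k) = Add(-3, Mul(-1, 5)) = Add(-3, -5) = -8)
Function('q')(W, N) = Add(-6, Mul(N, W)) (Function('q')(W, N) = Add(Mul(N, W), -6) = Add(-6, Mul(N, W)))
m = -120 (m = Mul(10, -12) = -120)
Mul(m, Add(Add(439, Function('q')(Function('Q')(4), 20)), 45)) = Mul(-120, Add(Add(439, Add(-6, Mul(20, -8))), 45)) = Mul(-120, Add(Add(439, Add(-6, -160)), 45)) = Mul(-120, Add(Add(439, -166), 45)) = Mul(-120, Add(273, 45)) = Mul(-120, 318) = -38160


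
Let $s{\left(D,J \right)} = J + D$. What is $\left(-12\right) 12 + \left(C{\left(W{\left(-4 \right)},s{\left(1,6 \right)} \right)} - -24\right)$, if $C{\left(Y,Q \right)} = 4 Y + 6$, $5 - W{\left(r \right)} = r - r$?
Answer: $-94$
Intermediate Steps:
$W{\left(r \right)} = 5$ ($W{\left(r \right)} = 5 - \left(r - r\right) = 5 - 0 = 5 + 0 = 5$)
$s{\left(D,J \right)} = D + J$
$C{\left(Y,Q \right)} = 6 + 4 Y$
$\left(-12\right) 12 + \left(C{\left(W{\left(-4 \right)},s{\left(1,6 \right)} \right)} - -24\right) = \left(-12\right) 12 + \left(\left(6 + 4 \cdot 5\right) - -24\right) = -144 + \left(\left(6 + 20\right) + 24\right) = -144 + \left(26 + 24\right) = -144 + 50 = -94$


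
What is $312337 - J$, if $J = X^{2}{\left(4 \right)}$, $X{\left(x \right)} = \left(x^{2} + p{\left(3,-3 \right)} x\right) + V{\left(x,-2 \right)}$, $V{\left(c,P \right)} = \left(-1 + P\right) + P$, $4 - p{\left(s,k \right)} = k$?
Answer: $310816$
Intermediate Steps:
$p{\left(s,k \right)} = 4 - k$
$V{\left(c,P \right)} = -1 + 2 P$
$X{\left(x \right)} = -5 + x^{2} + 7 x$ ($X{\left(x \right)} = \left(x^{2} + \left(4 - -3\right) x\right) + \left(-1 + 2 \left(-2\right)\right) = \left(x^{2} + \left(4 + 3\right) x\right) - 5 = \left(x^{2} + 7 x\right) - 5 = -5 + x^{2} + 7 x$)
$J = 1521$ ($J = \left(-5 + 4^{2} + 7 \cdot 4\right)^{2} = \left(-5 + 16 + 28\right)^{2} = 39^{2} = 1521$)
$312337 - J = 312337 - 1521 = 310816$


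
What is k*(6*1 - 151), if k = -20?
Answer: 2900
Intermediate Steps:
k*(6*1 - 151) = -20*(6*1 - 151) = -20*(6 - 151) = -20*(-145) = 2900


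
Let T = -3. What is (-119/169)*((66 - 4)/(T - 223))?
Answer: 3689/19097 ≈ 0.19317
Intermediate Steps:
(-119/169)*((66 - 4)/(T - 223)) = (-119/169)*((66 - 4)/(-3 - 223)) = (-119*1/169)*(62/(-226)) = -7378*(-1)/(169*226) = -119/169*(-31/113) = 3689/19097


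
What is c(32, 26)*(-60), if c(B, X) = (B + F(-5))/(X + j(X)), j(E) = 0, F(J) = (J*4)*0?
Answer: -960/13 ≈ -73.846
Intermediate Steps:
F(J) = 0 (F(J) = (4*J)*0 = 0)
c(B, X) = B/X (c(B, X) = (B + 0)/(X + 0) = B/X)
c(32, 26)*(-60) = (32/26)*(-60) = (32*(1/26))*(-60) = (16/13)*(-60) = -960/13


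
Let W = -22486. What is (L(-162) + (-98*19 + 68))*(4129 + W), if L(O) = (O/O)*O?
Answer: 35906292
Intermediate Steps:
L(O) = O (L(O) = 1*O = O)
(L(-162) + (-98*19 + 68))*(4129 + W) = (-162 + (-98*19 + 68))*(4129 - 22486) = (-162 + (-1862 + 68))*(-18357) = (-162 - 1794)*(-18357) = -1956*(-18357) = 35906292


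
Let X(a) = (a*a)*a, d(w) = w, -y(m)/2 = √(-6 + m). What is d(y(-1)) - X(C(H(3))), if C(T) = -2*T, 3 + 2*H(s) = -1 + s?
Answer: -1 - 2*I*√7 ≈ -1.0 - 5.2915*I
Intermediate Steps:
y(m) = -2*√(-6 + m)
H(s) = -2 + s/2 (H(s) = -3/2 + (-1 + s)/2 = -3/2 + (-½ + s/2) = -2 + s/2)
X(a) = a³ (X(a) = a²*a = a³)
d(y(-1)) - X(C(H(3))) = -2*√(-6 - 1) - (-2*(-2 + (½)*3))³ = -2*I*√7 - (-2*(-2 + 3/2))³ = -2*I*√7 - (-2*(-½))³ = -2*I*√7 - 1*1³ = -2*I*√7 - 1*1 = -2*I*√7 - 1 = -1 - 2*I*√7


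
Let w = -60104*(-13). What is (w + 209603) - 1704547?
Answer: -713592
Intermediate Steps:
w = 781352
(w + 209603) - 1704547 = (781352 + 209603) - 1704547 = 990955 - 1704547 = -713592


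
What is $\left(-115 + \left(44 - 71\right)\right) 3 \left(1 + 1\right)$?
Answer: $-852$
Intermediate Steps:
$\left(-115 + \left(44 - 71\right)\right) 3 \left(1 + 1\right) = \left(-115 + \left(44 - 71\right)\right) 3 \cdot 2 = \left(-115 - 27\right) 6 = \left(-142\right) 6 = -852$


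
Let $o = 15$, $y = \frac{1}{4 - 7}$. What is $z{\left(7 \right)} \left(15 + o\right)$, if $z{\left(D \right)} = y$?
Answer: $-10$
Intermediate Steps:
$y = - \frac{1}{3}$ ($y = \frac{1}{-3} = - \frac{1}{3} \approx -0.33333$)
$z{\left(D \right)} = - \frac{1}{3}$
$z{\left(7 \right)} \left(15 + o\right) = - \frac{15 + 15}{3} = \left(- \frac{1}{3}\right) 30 = -10$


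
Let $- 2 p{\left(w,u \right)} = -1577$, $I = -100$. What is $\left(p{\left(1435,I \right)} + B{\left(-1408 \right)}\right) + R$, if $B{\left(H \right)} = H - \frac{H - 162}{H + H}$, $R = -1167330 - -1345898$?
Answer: $\frac{250550703}{1408} \approx 1.7795 \cdot 10^{5}$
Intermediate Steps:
$p{\left(w,u \right)} = \frac{1577}{2}$ ($p{\left(w,u \right)} = \left(- \frac{1}{2}\right) \left(-1577\right) = \frac{1577}{2}$)
$R = 178568$ ($R = -1167330 + 1345898 = 178568$)
$B{\left(H \right)} = H - \frac{-162 + H}{2 H}$
$\left(p{\left(1435,I \right)} + B{\left(-1408 \right)}\right) + R = \left(\frac{1577}{2} - \left(\frac{2817}{2} + \frac{81}{1408}\right)\right) + 178568 = \left(\frac{1577}{2} - \frac{1983249}{1408}\right) + 178568 = - \frac{873041}{1408} + 178568 = \frac{250550703}{1408}$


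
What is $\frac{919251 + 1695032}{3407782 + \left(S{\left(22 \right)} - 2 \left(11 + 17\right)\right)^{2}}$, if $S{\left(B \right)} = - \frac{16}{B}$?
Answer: $\frac{316328243}{412730998} \approx 0.76643$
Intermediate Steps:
$\frac{919251 + 1695032}{3407782 + \left(S{\left(22 \right)} - 2 \left(11 + 17\right)\right)^{2}} = \frac{919251 + 1695032}{3407782 + \left(- \frac{16}{22} - 2 \left(11 + 17\right)\right)^{2}} = \frac{2614283}{3407782 + \left(\left(-16\right) \frac{1}{22} - 56\right)^{2}} = \frac{2614283}{3407782 + \left(- \frac{8}{11} - 56\right)^{2}} = \frac{2614283}{3407782 + \left(- \frac{624}{11}\right)^{2}} = \frac{2614283}{3407782 + \frac{389376}{121}} = \frac{2614283}{\frac{412730998}{121}} = 2614283 \cdot \frac{121}{412730998} = \frac{316328243}{412730998}$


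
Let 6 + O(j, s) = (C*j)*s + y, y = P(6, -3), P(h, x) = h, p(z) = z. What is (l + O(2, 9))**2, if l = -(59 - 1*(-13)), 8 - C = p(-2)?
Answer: 11664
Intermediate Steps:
C = 10 (C = 8 - 1*(-2) = 8 + 2 = 10)
y = 6
O(j, s) = 10*j*s (O(j, s) = -6 + ((10*j)*s + 6) = -6 + (10*j*s + 6) = -6 + (6 + 10*j*s) = 10*j*s)
l = -72 (l = -(59 + 13) = -1*72 = -72)
(l + O(2, 9))**2 = (-72 + 10*2*9)**2 = (-72 + 180)**2 = 108**2 = 11664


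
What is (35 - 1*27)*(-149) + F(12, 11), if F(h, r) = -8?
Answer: -1200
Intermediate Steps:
(35 - 1*27)*(-149) + F(12, 11) = (35 - 1*27)*(-149) - 8 = (35 - 27)*(-149) - 8 = 8*(-149) - 8 = -1192 - 8 = -1200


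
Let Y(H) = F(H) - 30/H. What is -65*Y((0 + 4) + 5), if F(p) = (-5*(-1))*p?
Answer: -8125/3 ≈ -2708.3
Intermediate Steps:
F(p) = 5*p
Y(H) = -30/H + 5*H (Y(H) = 5*H - 30/H = -30/H + 5*H)
-65*Y((0 + 4) + 5) = -65*(-30/((0 + 4) + 5) + 5*((0 + 4) + 5)) = -65*(-30/(4 + 5) + 5*(4 + 5)) = -65*(-30/9 + 5*9) = -65*(-30*1/9 + 45) = -65*(-10/3 + 45) = -65*125/3 = -8125/3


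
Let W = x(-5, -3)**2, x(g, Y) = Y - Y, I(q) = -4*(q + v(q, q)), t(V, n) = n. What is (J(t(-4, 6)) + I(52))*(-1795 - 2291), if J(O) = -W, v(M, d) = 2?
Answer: 882576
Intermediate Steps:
I(q) = -8 - 4*q (I(q) = -4*(q + 2) = -4*(2 + q) = -8 - 4*q)
x(g, Y) = 0
W = 0 (W = 0**2 = 0)
J(O) = 0 (J(O) = -1*0 = 0)
(J(t(-4, 6)) + I(52))*(-1795 - 2291) = (0 + (-8 - 4*52))*(-1795 - 2291) = (0 + (-8 - 208))*(-4086) = (0 - 216)*(-4086) = -216*(-4086) = 882576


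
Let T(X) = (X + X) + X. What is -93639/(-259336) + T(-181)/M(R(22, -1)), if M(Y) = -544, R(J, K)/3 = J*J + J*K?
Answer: 3424269/2519264 ≈ 1.3592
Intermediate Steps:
R(J, K) = 3*J² + 3*J*K (R(J, K) = 3*(J*J + J*K) = 3*(J² + J*K) = 3*J² + 3*J*K)
T(X) = 3*X (T(X) = 2*X + X = 3*X)
-93639/(-259336) + T(-181)/M(R(22, -1)) = -93639/(-259336) + (3*(-181))/(-544) = -93639*(-1/259336) - 543*(-1/544) = 13377/37048 + 543/544 = 3424269/2519264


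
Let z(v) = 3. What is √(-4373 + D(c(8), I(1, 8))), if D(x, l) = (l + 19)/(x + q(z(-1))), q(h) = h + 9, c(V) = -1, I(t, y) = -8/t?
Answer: 2*I*√1093 ≈ 66.121*I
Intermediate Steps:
q(h) = 9 + h
D(x, l) = (19 + l)/(12 + x) (D(x, l) = (l + 19)/(x + (9 + 3)) = (19 + l)/(x + 12) = (19 + l)/(12 + x))
√(-4373 + D(c(8), I(1, 8))) = √(-4373 + (19 - 8/1)/(12 - 1)) = √(-4373 + (19 - 8*1)/11) = √(-4373 + (19 - 8)/11) = √(-4373 + (1/11)*11) = √(-4373 + 1) = √(-4372) = 2*I*√1093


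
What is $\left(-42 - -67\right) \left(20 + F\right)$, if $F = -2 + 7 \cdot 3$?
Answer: $975$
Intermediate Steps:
$F = 19$ ($F = -2 + 21 = 19$)
$\left(-42 - -67\right) \left(20 + F\right) = \left(-42 - -67\right) \left(20 + 19\right) = \left(-42 + 67\right) 39 = 25 \cdot 39 = 975$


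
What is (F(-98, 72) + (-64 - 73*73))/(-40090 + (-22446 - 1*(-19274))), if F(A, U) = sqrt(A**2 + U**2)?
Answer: 5393/43262 - sqrt(3697)/21631 ≈ 0.12185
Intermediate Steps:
(F(-98, 72) + (-64 - 73*73))/(-40090 + (-22446 - 1*(-19274))) = (sqrt((-98)**2 + 72**2) + (-64 - 73*73))/(-40090 + (-22446 - 1*(-19274))) = (sqrt(9604 + 5184) + (-64 - 5329))/(-40090 + (-22446 + 19274)) = (sqrt(14788) - 5393)/(-40090 - 3172) = (2*sqrt(3697) - 5393)/(-43262) = (-5393 + 2*sqrt(3697))*(-1/43262) = 5393/43262 - sqrt(3697)/21631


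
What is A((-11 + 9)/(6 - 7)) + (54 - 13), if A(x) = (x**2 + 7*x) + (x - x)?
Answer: 59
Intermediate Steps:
A(x) = x**2 + 7*x (A(x) = (x**2 + 7*x) + 0 = x**2 + 7*x)
A((-11 + 9)/(6 - 7)) + (54 - 13) = ((-11 + 9)/(6 - 7))*(7 + (-11 + 9)/(6 - 7)) + (54 - 13) = (-2/(-1))*(7 - 2/(-1)) + 41 = (-2*(-1))*(7 - 2*(-1)) + 41 = 2*(7 + 2) + 41 = 2*9 + 41 = 18 + 41 = 59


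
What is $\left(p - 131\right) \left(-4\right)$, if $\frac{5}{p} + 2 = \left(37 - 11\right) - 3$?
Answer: $\frac{10984}{21} \approx 523.05$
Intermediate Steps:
$p = \frac{5}{21}$ ($p = \frac{5}{-2 + \left(\left(37 - 11\right) - 3\right)} = \frac{5}{-2 + \left(26 - 3\right)} = \frac{5}{-2 + 23} = \frac{5}{21} \approx 0.2381$)
$\left(p - 131\right) \left(-4\right) = \left(\frac{5}{21} - 131\right) \left(-4\right) = \left(- \frac{2746}{21}\right) \left(-4\right) = \frac{10984}{21}$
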